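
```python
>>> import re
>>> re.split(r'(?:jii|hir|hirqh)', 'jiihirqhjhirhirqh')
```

['', '', 'qhj', '', 'qh']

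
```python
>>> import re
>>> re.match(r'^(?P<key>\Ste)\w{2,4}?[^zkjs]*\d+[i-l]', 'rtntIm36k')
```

None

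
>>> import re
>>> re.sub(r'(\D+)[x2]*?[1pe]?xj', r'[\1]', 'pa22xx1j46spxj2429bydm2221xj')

Pattern: one or more of a non-digit (captured); then zero or more of one of [x2] (lazy), then optionally one of [1pe], then the literal 'xj'.
Matches: at [10:14] → 'spxj'; at [18:28] → 'bydm2221xj'.
`\1` in the replacement pulls in group 1's text for each match.

'pa22xx1j46[sp]2429[bydm]'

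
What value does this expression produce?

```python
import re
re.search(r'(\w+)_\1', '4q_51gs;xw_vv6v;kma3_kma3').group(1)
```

A backreference is literal: `\1` must see the identical characters the first group matched.
Unlike `match`, `search` isn't anchored — it looks for the pattern anywhere in the string.
The match spans [16:25] → 'kma3_kma3'.
Captured: group 1 = 'kma3'.

'kma3'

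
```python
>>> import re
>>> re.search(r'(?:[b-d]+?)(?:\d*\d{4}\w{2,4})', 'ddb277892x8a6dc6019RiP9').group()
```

'ddb277892x8a6'

The match spans [0:13] → 'ddb277892x8a6'.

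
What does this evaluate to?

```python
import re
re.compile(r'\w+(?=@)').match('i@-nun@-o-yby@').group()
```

'i'

The lookaround is zero-width — it requires the adjacent text to match without consuming it, so the asserted text isn't part of the match.
With `match`, the pattern is implicitly anchored at the beginning.
The match spans [0:1] → 'i'.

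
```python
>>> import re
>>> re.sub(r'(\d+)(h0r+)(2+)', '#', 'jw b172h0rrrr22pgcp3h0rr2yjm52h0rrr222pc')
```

Each match is replaced by '#'.

'jw b#pgcp#yjm#pc'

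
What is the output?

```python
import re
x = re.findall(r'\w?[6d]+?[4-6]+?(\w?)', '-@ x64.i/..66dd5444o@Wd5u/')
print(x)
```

['', '4', 'u']

Pattern: optionally a word character, then one or more of one of [6d] (lazy); then one or more of a character in [4-6] (lazy); then optionally a word character (captured).
With the lazy modifier that quantifier settles for the fewest repetitions that let the rest of the pattern succeed (the atoms after it are unaffected and can still be greedy).
Matches: at [3:6] match 'x64', group 1 = ''; at [11:17] match '66dd54', group 1 = '4'; at [21:25] match 'Wd5u', group 1 = 'u'.
One capturing group, so `findall` returns just the captured substring from each match — 3 in all.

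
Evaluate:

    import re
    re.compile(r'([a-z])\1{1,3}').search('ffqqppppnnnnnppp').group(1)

`\1` has to match the exact text group 1 already captured.
Unlike `match`, `search` isn't anchored — it looks for the pattern anywhere in the string.
The match spans [0:2] → 'ff'.
Captured: group 1 = 'f'.

'f'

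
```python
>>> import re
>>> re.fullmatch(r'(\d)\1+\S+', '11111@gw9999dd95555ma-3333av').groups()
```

The match spans [0:28] → '11111@gw9999dd95555ma-3333av'.
Captured: group 1 = '1'.

('1',)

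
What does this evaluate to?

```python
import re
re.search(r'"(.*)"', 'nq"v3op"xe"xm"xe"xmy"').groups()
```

('v3op"xe"xm"xe"xmy',)

Unlike `match`, `search` isn't anchored — it looks for the pattern anywhere in the string.
The match spans [2:21] → '"v3op"xe"xm"xe"xmy"'.
Captured: group 1 = 'v3op"xe"xm"xe"xmy'.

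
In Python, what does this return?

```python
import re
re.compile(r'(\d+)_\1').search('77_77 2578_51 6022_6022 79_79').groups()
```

('77',)

`\1` has to match the exact text group 1 already captured.
`re.search` scans for the first position where the pattern succeeds.
The match spans [0:5] → '77_77'.
Captured: group 1 = '77'.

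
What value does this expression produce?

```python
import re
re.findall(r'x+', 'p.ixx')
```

['xx']

The pattern matches one or more of a literal 'x'.
Scanning left to right: at [3:5] → 'xx'.
Since nothing is captured, `findall` lists the 1 matched substring directly.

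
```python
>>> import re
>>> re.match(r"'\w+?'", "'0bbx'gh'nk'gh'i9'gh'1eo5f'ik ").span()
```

With `match`, the pattern is implicitly anchored at the beginning.
The match spans [0:6] → "'0bbx'".

(0, 6)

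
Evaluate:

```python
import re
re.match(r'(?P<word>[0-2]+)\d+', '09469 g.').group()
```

'09469'

The pattern matches one or more of a character in [0-2] (captured as 'word'); then one or more of a digit.
`re.match` won't scan ahead — the pattern has to work from the very first character.
The match spans [0:5] → '09469'.
Captured: group 1 = '0'.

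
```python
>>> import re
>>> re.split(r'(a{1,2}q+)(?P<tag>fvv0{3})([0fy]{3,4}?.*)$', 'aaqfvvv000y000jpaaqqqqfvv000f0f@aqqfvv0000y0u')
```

['aaqfvvv000y000jp', 'aaqqqq', 'fvv000', 'f0f@aqqfvv0000y0u', '']

Because the pattern has a capturing group, `split` also inserts each captured text between the pieces.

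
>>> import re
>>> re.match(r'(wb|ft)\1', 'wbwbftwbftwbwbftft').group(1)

'wb'

`\1` has to match the exact text group 1 already captured.
With `match`, the pattern is implicitly anchored at the beginning.
The match spans [0:4] → 'wbwb'.
Captured: group 1 = 'wb'.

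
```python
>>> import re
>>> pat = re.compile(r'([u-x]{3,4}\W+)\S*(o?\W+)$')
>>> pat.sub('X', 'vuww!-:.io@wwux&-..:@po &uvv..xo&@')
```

This matches 3 to 4 of a character in [u-x], then one or more of a non-word character (captured); then zero or more of a non-whitespace character; then optionally a literal 'o', then one or more of a non-word character (captured); then anchored at the end.
Matches: at [25:34] → 'uvv..xo&@'.
`sub` substitutes 'X' at each match site.

'vuww!-:.io@wwux&-..:@po &X'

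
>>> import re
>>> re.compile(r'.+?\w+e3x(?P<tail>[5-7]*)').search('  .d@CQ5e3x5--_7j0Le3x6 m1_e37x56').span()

The `?` after the quantifier makes it lazy — it takes as little as possible before letting the rest of the pattern try.
The match spans [0:12] → '  .d@CQ5e3x5'.

(0, 12)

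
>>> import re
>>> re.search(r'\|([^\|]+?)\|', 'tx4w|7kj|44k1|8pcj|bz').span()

Unlike `match`, `search` isn't anchored — it looks for the pattern anywhere in the string.
The match spans [4:9] → '|7kj|'.
Captured: group 1 = '7kj'.

(4, 9)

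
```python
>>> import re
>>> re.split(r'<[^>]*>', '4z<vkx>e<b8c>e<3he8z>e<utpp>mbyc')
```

Matches to split on: at [2:7] → '<vkx>'; at [8:13] → '<b8c>'; at [14:21] → '<3he8z>'; at [22:28] → '<utpp>'.
Each match becomes a cut point; 5 segments remain.

['4z', 'e', 'e', 'e', 'mbyc']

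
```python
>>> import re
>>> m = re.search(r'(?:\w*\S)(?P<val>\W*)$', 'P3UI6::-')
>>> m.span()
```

(0, 8)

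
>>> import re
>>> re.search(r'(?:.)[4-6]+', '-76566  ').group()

'76566'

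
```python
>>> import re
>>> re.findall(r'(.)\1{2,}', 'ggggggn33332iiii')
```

After group 1 captures some text, `\1` only succeeds where that same text appears again.
With a single group, `findall` returns only what that group captured — 3 items.

['g', '3', 'i']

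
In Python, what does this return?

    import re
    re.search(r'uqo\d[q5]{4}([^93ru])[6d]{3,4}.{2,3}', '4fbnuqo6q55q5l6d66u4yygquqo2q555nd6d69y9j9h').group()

The match spans [24:40] → 'uqo2q555nd6d69y9'.

'uqo2q555nd6d69y9'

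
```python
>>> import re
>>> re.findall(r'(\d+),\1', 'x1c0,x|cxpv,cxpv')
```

With a single group, `findall` returns only what that group captured — 0 items.
Nothing in the string satisfies the pattern, so the list is empty.

[]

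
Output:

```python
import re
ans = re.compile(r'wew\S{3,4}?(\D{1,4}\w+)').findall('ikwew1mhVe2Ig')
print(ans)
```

['Ve2Ig']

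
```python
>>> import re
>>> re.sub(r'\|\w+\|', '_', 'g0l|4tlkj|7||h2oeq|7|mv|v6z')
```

Each match is replaced by '_'.

'g0l_7|_7_v6z'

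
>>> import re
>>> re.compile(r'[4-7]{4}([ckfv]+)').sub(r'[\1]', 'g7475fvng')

'g[fv]ng'

This matches exactly 4 of a character in [4-7]; then one or more of one of [ckfv] (captured).
Matches: at [1:7] → '7475fv'.
`\1` in the replacement pulls in group 1's text for each match.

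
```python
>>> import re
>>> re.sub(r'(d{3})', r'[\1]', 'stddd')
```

'st[ddd]'

Pattern: exactly 3 of a literal 'd' (captured).
Matches: at [2:5] → 'ddd'.
Each match is replaced using the text its own group 1 captured.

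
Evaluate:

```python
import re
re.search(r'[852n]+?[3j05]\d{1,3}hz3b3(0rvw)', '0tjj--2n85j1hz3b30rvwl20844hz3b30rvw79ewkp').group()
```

'2n85j1hz3b30rvw'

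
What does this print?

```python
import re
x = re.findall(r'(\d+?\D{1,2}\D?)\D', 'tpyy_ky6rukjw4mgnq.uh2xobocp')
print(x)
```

['6ruk', '4mgn', '2xob']

This matches one or more of a digit (lazy), then 1 to 2 of a non-digit, then optionally a non-digit (captured); then a non-digit.
Because there's exactly one group, `findall` drops the full match and keeps group 1 from each hit.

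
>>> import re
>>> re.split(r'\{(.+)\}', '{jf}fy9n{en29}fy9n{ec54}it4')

Matches to split on: at [0:24] → '{jf}fy9n{en29}fy9n{ec54}'.
The group in the pattern means `split` returns the separators' captures alongside the pieces.

['', 'jf}fy9n{en29}fy9n{ec54', 'it4']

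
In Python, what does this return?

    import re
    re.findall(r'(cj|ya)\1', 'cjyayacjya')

['ya']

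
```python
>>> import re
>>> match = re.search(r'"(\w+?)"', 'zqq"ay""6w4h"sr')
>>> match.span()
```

The match spans [3:7] → '"ay"'.

(3, 7)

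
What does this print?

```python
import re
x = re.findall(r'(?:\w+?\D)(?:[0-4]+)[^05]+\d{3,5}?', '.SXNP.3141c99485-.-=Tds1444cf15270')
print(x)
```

The pattern matches one or more of a word character (lazy), then a non-digit (non-capturing group); then one or more of a character in [0-4] (non-capturing group); then one or more of any character except [05], then 3 to 5 of a digit (lazy).
Lazy quantifiers expand one character at a time until the remainder of the pattern can match.
Scanning left to right: at [1:16] → 'SXNP.3141c99485'; at [20:33] → 'Tds1444cf1527'.
Since nothing is captured, `findall` lists the 2 matched substrings directly.

['SXNP.3141c99485', 'Tds1444cf1527']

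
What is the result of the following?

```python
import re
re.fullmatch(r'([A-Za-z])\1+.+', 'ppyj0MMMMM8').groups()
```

The match spans [0:11] → 'ppyj0MMMMM8'.
Captured: group 1 = 'p'.

('p',)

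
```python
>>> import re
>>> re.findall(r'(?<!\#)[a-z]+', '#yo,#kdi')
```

['o', 'di']

A negative assertion filters positions out without eating any characters.
Matches: at [2:3] → 'o'; at [6:8] → 'di'.
No capturing groups, so `findall` returns the 2 full match strings.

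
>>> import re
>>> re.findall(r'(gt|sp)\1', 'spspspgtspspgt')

['sp', 'sp']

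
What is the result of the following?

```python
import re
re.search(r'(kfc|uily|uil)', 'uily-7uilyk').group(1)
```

'uily'

The regex engine tests alternatives in the order written; an earlier branch that matches wins even if a later one would match more.
`search` walks the string left to right and returns the first match it finds.
The match spans [0:4] → 'uily'.
Captured: group 1 = 'uily'.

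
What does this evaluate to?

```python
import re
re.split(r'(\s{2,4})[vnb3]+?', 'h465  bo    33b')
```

['h465', '  ', 'o', '    ', '3b']

This matches 2 to 4 of whitespace (captured); then one or more of one of [vnb3] (lazy).
`re.split` interleaves the captured-group text with the surrounding fragments.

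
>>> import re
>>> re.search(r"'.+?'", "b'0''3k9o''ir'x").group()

"'0'"

Lazy quantifiers expand one character at a time until the remainder of the pattern can match.
`re.search` scans for the first position where the pattern succeeds.
The match spans [1:4] → "'0'".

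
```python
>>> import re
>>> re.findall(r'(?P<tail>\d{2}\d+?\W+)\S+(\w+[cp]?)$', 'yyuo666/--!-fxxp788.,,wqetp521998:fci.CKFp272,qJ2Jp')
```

`findall` packs the 2 group values into a tuple for every match.

[('666/--!-', 'p')]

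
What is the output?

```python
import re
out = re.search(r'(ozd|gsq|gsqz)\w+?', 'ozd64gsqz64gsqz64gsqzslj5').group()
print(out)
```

The match spans [0:4] → 'ozd6'.

ozd6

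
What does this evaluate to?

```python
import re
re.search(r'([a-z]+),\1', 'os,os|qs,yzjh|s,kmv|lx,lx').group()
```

'os,os'

`\1` has to match the exact text group 1 already captured.
`re.search` scans for the first position where the pattern succeeds.
The match spans [0:5] → 'os,os'.
Captured: group 1 = 'os'.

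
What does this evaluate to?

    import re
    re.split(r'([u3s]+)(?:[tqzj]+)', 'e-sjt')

['e-', 's', '']

With a capturing group present, the delimiter's captured portion is kept in the result list.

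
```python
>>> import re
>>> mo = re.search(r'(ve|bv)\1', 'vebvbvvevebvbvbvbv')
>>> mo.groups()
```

('bv',)

`\1` has to match the exact text group 1 already captured.
`re.search` tries every starting position until one works.
The match spans [2:6] → 'bvbv'.
Captured: group 1 = 'bv'.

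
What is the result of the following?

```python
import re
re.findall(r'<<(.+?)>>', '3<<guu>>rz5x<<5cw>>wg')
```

['guu', '5cw']

With a single group, `findall` returns only what that group captured — 2 items.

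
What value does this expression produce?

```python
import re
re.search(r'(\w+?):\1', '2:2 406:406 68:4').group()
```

`\1` is not a pattern — it's the concrete string captured by group 1, re-applied verbatim.
`re.search` scans for the first position where the pattern succeeds.
The match spans [0:3] → '2:2'.
Captured: group 1 = '2'.

'2:2'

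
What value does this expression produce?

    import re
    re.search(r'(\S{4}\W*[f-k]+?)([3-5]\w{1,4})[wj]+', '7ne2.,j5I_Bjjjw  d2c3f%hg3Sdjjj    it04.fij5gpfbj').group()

The pattern matches exactly 4 of a non-whitespace character, then zero or more of a non-word character, then one or more of a character in [f-k] (lazy) (captured); then a character in [3-5], then 1 to 4 of a word character (captured); then one or more of one of [wj].
`search` walks the string left to right and returns the first match it finds.
The match spans [0:15] → '7ne2.,j5I_Bjjjw'.
Captured: group 1 = '7ne2.,j', group 2 = '5I_Bj'.

'7ne2.,j5I_Bjjjw'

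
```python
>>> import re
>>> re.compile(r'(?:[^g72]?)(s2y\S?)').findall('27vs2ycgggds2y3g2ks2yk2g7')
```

['s2yc', 's2y3', 's2yk']

This matches optionally any character except [g72] (non-capturing group); then the literal 's2y', then optionally a non-whitespace character (captured).
With a single group, `findall` returns only what that group captured — 3 items.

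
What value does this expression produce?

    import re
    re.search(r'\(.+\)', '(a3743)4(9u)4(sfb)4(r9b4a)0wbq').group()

Unlike `match`, `search` isn't anchored — it looks for the pattern anywhere in the string.
The match spans [0:26] → '(a3743)4(9u)4(sfb)4(r9b4a)'.

'(a3743)4(9u)4(sfb)4(r9b4a)'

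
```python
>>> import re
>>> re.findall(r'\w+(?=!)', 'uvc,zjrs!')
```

['zjrs']

Because the assertion is zero-width, the text it checks is not consumed and won't appear in the result.
Scanning left to right: at [4:8] → 'zjrs'.
`findall` yields the raw match text (1 of them) because the pattern has no groups.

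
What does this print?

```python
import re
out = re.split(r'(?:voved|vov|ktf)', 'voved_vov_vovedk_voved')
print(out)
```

['', '_', '_', 'k_', '']

Branches in `(...|...)` are attempted left-to-right; the first branch that allows the whole pattern to succeed is taken.
Matches to split on: at [0:5] → 'voved'; at [6:9] → 'vov'; at [10:15] → 'voved'; at [17:22] → 'voved'.
`split` removes every match and returns the 5 fragments in between.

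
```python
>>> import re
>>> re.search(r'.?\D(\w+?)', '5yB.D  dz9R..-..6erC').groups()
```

The match spans [0:3] → '5yB'.
Captured: group 1 = 'B'.

('B',)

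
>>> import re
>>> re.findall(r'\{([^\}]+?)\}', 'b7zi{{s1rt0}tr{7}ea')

Matches: at [4:12] match '{{s1rt0}', group 1 = '{s1rt0'; at [14:17] match '{7}', group 1 = '7'.
With a single group, `findall` returns only what that group captured — 2 items.

['{s1rt0', '7']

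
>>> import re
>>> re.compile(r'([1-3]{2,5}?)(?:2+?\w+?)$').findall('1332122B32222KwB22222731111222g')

A non-greedy quantifier consumes as few characters as it can — just enough that the remainder of the pattern still matches from where it stops; whatever follows it matches normally.
Because there's exactly one group, `findall` drops the full match and keeps group 1 from the one hit.

['133']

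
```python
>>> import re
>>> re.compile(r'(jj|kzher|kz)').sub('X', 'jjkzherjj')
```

'XXX'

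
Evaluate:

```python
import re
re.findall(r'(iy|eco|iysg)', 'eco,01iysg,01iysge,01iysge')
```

['eco', 'iy', 'iy', 'iy']

Branches in `(...|...)` are attempted left-to-right; the first branch that allows the whole pattern to succeed is taken.
Matches: at [0:3] match 'eco', group 1 = 'eco'; at [6:8] match 'iy', group 1 = 'iy'; at [13:15] match 'iy', group 1 = 'iy'; at [21:23] match 'iy', group 1 = 'iy'.
`findall` collects group 1 from each match (4 total).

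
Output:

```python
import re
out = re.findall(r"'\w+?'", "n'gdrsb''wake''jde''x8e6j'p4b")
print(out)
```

`findall` yields the raw match text (4 of them) because the pattern has no groups.

["'gdrsb'", "'wake'", "'jde'", "'x8e6j'"]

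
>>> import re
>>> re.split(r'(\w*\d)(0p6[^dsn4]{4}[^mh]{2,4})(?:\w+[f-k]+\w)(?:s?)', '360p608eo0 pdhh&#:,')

['', '36', '0p608eo0 p', '&#:,']

This matches zero or more of a word character, then a digit (captured); then the literal '0p6', then exactly 4 of any character except [dsn4], then 2 to 4 of any character except [mh] (captured); then one or more of a word character, then one or more of a character in [f-k], then a word character (non-capturing group); then optionally a literal 's' (non-capturing group).
`re.split` interleaves the captured-group text with the surrounding fragments.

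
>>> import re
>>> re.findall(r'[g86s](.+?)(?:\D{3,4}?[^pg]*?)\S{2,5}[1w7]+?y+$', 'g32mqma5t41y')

['32']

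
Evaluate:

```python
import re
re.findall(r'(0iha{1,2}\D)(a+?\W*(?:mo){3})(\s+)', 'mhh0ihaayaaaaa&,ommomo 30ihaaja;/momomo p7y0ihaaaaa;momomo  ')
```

[('0ihaaj', 'a;/momomo', ' '), ('0ihaaa', 'aa;momomo', '  ')]

`findall` packs the 3 group values into a tuple for every match.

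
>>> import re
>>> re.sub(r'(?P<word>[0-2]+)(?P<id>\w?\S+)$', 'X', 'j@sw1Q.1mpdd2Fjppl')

This matches one or more of a character in [0-2] (captured as 'word'); then optionally a word character, then one or more of a non-whitespace character (captured as 'id'); then anchored at the end.
Matches: at [4:18] → '1Q.1mpdd2Fjppl'.
Every occurrence is swapped for 'X'.

'j@swX'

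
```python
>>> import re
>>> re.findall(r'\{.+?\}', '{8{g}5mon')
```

['{8{g}']

Scanning left to right: at [0:5] → '{8{g}'.
Since nothing is captured, `findall` lists the 1 matched substring directly.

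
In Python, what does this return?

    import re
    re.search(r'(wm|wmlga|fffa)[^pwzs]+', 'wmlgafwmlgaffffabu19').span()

The match spans [0:6] → 'wmlgaf'.

(0, 6)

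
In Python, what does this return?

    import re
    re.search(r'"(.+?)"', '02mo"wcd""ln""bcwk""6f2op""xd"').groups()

The match spans [4:9] → '"wcd"'.
Captured: group 1 = 'wcd'.

('wcd',)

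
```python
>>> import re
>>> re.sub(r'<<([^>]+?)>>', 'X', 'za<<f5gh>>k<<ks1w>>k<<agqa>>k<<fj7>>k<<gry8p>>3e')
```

'zaXkXkXkXkX3e'

Matches: at [2:10] → '<<f5gh>>'; at [11:19] → '<<ks1w>>'; at [20:28] → '<<agqa>>'; at [29:36] → '<<fj7>>'; at [37:46] → '<<gry8p>>'.
Each match is replaced by 'X'.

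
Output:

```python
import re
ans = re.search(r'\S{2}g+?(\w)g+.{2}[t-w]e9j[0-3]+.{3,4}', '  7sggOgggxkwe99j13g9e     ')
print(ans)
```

Pattern: exactly 2 of a non-whitespace character, then one or more of the literal 'g' (lazy); then a word character (captured); then one or more of a literal 'g', then exactly 2 of any character, then a character in [t-w]; then the literal 'e9j', then one or more of a character in [0-3], then 3 to 4 of any character.
Here nothing in the string fits, so the call returns None.

None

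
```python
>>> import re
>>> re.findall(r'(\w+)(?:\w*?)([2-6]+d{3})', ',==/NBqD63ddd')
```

[('NBqD6', '3ddd')]

This matches one or more of a word character (captured); then zero or more of a word character (lazy) (non-capturing group); then one or more of a character in [2-6], then exactly 3 of the literal 'd' (captured).
Matches: at [4:13] match 'NBqD63ddd', groups = ('NBqD6', '3ddd').
`findall` packs the 2 group values into a tuple for every match.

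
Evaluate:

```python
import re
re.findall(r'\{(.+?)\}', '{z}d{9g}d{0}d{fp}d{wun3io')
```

One capturing group, so `findall` returns just the captured substring from each match — 4 in all.

['z', '9g', '0', 'fp']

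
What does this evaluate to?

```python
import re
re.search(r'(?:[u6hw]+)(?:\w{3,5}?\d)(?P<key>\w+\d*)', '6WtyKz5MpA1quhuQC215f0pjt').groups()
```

('MpA1quhuQC215f0pjt',)

The pattern matches one or more of one of [u6hw] (non-capturing group); then 3 to 5 of a word character (lazy), then a digit (non-capturing group); then one or more of a word character, then zero or more of a digit (captured as 'key').
Unlike `match`, `search` isn't anchored — it looks for the pattern anywhere in the string.
The match spans [0:25] → '6WtyKz5MpA1quhuQC215f0pjt'.
Captured: group 1 = 'MpA1quhuQC215f0pjt'.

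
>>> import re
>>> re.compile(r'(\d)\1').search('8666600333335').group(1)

The match spans [1:3] → '66'.
Captured: group 1 = '6'.

'6'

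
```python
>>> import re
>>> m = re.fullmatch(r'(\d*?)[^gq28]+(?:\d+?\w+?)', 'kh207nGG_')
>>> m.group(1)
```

''

The pattern matches zero or more of a digit (lazy) (captured); then one or more of any character except [gq28]; then one or more of a digit (lazy), then one or more of a word character (lazy) (non-capturing group).
`re.fullmatch` requires the pattern to consume the entire string.
The match spans [0:9] → 'kh207nGG_'.
Captured: group 1 = ''.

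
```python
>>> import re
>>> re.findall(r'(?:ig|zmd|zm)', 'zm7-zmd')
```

Alternation isn't longest-match — the leftmost alternative that fits at this position is chosen.
No capturing groups, so `findall` returns the 2 full match strings.

['zm', 'zmd']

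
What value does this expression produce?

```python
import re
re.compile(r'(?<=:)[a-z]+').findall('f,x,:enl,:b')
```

The lookaround is zero-width — it requires the adjacent text to match without consuming it, so the asserted text isn't part of the match.
No capturing groups, so `findall` returns the 2 full match strings.

['enl', 'b']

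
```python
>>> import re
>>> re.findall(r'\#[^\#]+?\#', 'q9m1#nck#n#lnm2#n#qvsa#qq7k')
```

['#nck#', '#lnm2#', '#qvsa#']

No capturing groups, so `findall` returns the 3 full match strings.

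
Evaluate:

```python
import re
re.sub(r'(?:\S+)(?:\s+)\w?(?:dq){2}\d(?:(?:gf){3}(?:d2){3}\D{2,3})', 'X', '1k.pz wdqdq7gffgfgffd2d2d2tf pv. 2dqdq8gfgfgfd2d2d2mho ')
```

Pattern: one or more of a non-whitespace character (non-capturing group); then one or more of whitespace (non-capturing group); then optionally a word character, then the literal 'dq' repeated 2 times, then a digit; then the literal 'gf' repeated 3 times, then the literal 'd2' repeated 3 times, then 2 to 3 of a non-digit (non-capturing group).
Matches: at [29:54] → 'pv. 2dqdq8gfgfgfd2d2d2mho'.
`sub` substitutes 'X' at each match site.

'1k.pz wdqdq7gffgfgffd2d2d2tf X '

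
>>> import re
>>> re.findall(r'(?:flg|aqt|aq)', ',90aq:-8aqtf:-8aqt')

['aq', 'aqt', 'aqt']

Alternation isn't longest-match — the leftmost alternative that fits at this position is chosen.
Scanning left to right: at [3:5] → 'aq'; at [8:11] → 'aqt'; at [15:18] → 'aqt'.
Since nothing is captured, `findall` lists the 3 matched substrings directly.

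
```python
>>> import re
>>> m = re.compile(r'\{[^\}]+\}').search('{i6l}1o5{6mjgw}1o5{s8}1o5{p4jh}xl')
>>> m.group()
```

`re.search` tries every starting position until one works.
The match spans [0:5] → '{i6l}'.

'{i6l}'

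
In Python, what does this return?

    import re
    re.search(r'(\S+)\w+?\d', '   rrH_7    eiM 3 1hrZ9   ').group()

'rrH_7'

The pattern matches one or more of a non-whitespace character (captured); then one or more of a word character (lazy), then a digit.
`re.search` tries every starting position until one works.
The match spans [3:8] → 'rrH_7'.
Captured: group 1 = 'rrH'.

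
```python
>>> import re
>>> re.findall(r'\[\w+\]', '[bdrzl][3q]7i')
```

No capturing groups, so `findall` returns the 2 full match strings.

['[bdrzl]', '[3q]']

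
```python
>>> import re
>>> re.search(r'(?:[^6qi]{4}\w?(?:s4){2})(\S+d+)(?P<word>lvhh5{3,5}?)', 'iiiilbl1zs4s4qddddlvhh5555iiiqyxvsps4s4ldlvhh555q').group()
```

Pattern: exactly 4 of any character except [6qi], then optionally a word character, then the literal 's4' repeated 2 times (non-capturing group); then one or more of a non-whitespace character, then one or more of a literal 'd' (captured); then the literal 'lv', then the literal 'hh', then 3 to 5 of the literal '5' (lazy) (captured as 'word').
`re.search` scans for the first position where the pattern succeeds.
The match spans [4:48] → 'lbl1zs4s4qddddlvhh5555iiiqyxvsps4s4ldlvhh555'.
Captured: group 1 = 'qddddlvhh5555iiiqyxvsps4s4ld', group 2 = 'lvhh555'.

'lbl1zs4s4qddddlvhh5555iiiqyxvsps4s4ldlvhh555'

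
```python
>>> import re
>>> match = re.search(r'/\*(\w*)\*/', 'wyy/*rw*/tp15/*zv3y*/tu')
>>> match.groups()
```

The match spans [3:9] → '/*rw*/'.
Captured: group 1 = 'rw'.

('rw',)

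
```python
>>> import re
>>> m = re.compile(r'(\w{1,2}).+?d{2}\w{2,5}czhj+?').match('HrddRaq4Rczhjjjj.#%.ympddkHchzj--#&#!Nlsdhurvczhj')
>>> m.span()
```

(0, 13)

`re.match` won't scan ahead — the pattern has to work from the very first character.
The match spans [0:13] → 'HrddRaq4Rczhj'.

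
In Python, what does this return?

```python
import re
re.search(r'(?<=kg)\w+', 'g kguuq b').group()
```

The lookaround is zero-width — it requires the adjacent text to match without consuming it, so the asserted text isn't part of the match.
The match spans [4:7] → 'uuq'.

'uuq'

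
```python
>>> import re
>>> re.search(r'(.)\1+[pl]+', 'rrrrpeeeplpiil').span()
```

(0, 5)

After group 1 captures some text, `\1` only succeeds where that same text appears again.
The match spans [0:5] → 'rrrrp'.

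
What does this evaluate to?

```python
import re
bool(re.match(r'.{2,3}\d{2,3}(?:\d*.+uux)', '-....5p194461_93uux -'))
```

False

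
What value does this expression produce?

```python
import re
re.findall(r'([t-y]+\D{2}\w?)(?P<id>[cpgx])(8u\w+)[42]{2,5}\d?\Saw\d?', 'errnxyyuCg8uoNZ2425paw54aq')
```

With 3 capturing groups, `findall` returns a 3-tuple per match.

[('xyyuC', 'g', '8uoNZ2')]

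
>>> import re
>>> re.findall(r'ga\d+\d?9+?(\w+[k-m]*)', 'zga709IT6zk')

['IT6zk']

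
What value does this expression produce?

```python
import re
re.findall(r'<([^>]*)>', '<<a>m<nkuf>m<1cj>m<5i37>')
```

['<a', 'nkuf', '1cj', '5i37']

Matches: at [0:4] match '<<a>', group 1 = '<a'; at [5:11] match '<nkuf>', group 1 = 'nkuf'; at [12:17] match '<1cj>', group 1 = '1cj'; at [18:24] match '<5i37>', group 1 = '5i37'.
One capturing group, so `findall` returns just the captured substring from each match — 4 in all.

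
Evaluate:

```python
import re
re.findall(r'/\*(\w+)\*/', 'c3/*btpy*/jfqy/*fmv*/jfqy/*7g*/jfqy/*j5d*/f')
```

['btpy', 'fmv', '7g', 'j5d']

Scanning left to right: at [2:10] match '/*btpy*/', group 1 = 'btpy'; at [14:21] match '/*fmv*/', group 1 = 'fmv'; at [25:31] match '/*7g*/', group 1 = '7g'; at [35:42] match '/*j5d*/', group 1 = 'j5d'.
`findall` collects group 1 from each match (4 total).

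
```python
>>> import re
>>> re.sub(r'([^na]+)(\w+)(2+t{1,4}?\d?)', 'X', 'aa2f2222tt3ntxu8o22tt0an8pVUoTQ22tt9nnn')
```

'aaXt9nnn'

Pattern: one or more of any character except [na] (captured); then one or more of a word character (captured); then one or more of the literal '2', then 1 to 4 of the literal 't' (lazy), then optionally a digit (captured).
The `?` after the quantifier makes it lazy — it takes as little as possible before letting the rest of the pattern try.
Matches: at [2:34] → '2f2222tt3ntxu8o22tt0an8pVUoTQ22t'.
Each match is replaced by 'X'.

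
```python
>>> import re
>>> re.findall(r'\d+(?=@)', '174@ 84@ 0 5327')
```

['174', '84']

Because the assertion is zero-width, the text it checks is not consumed and won't appear in the result.
Since nothing is captured, `findall` lists the 2 matched substrings directly.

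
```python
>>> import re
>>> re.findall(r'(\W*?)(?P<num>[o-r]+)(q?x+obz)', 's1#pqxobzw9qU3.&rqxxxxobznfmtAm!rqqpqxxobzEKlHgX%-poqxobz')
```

[('#', 'pq', 'xobz'), ('.&', 'rq', 'xxxxobz'), ('!', 'rqqpq', 'xxobz'), ('%-', 'poq', 'xobz')]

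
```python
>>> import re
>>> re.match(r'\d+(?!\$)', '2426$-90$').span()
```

`re.match` won't scan ahead — the pattern has to work from the very first character.
The match spans [0:3] → '242'.

(0, 3)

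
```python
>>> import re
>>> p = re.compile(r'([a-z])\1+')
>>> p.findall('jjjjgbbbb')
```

['j', 'b']

`\1` has to match the exact text group 1 already captured.
One capturing group, so `findall` returns just the captured substring from each match — 2 in all.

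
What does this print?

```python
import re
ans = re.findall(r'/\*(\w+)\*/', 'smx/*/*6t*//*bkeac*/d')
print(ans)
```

Walking the string: at [5:11] match '/*6t*/', group 1 = '6t'; at [11:20] match '/*bkeac*/', group 1 = 'bkeac'.
One capturing group, so `findall` returns just the captured substring from each match — 2 in all.

['6t', 'bkeac']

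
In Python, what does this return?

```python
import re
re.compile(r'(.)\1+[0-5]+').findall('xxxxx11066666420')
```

`\1` has to match the exact text group 1 already captured.
Scanning left to right: at [0:8] match 'xxxxx110', group 1 = 'x'; at [8:16] match '66666420', group 1 = '6'.
Because there's exactly one group, `findall` drops the full match and keeps group 1 from each hit.

['x', '6']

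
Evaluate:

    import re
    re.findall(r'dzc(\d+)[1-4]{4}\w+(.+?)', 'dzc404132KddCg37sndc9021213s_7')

The pattern matches a literal 'd', then the literal 'zc'; then one or more of a digit (captured); then exactly 4 of a character in [1-4], then one or more of a word character; then one or more of any character (lazy) (captured).
Walking the string: at [0:30] match 'dzc404132KddCg37sndc9021213s_7', groups = ('40', '7').
With 2 capturing groups, `findall` returns a 2-tuple per match.

[('40', '7')]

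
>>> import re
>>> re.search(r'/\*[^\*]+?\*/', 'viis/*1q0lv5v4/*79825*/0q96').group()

'/*79825*/'

The match spans [14:23] → '/*79825*/'.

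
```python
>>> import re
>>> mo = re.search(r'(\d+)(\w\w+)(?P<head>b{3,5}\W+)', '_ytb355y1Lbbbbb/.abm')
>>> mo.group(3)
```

'bbb/.'

The match spans [4:17] → '355y1Lbbbbb/.'.
Captured: group 1 = '355', group 2 = 'y1Lbb', group 3 = 'bbb/.'.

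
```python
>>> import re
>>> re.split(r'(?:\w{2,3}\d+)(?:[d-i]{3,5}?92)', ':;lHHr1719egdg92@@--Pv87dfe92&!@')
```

[':;l', '@@--', '&!@']

The pattern matches 2 to 3 of a word character, then one or more of a digit (non-capturing group); then 3 to 5 of a character in [d-i] (lazy), then the literal '92' (non-capturing group).
Splitting on the pattern gives 3 pieces.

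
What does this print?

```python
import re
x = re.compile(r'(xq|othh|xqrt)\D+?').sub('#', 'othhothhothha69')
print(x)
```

Matches: at [0:5] → 'othho'; at [8:13] → 'othha'.
Each match is replaced by '#'.

#thh#69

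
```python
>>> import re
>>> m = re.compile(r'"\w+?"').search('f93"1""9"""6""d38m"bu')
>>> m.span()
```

(3, 6)

The match spans [3:6] → '"1"'.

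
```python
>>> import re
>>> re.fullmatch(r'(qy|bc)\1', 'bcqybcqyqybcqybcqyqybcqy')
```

None

After group 1 captures some text, `\1` only succeeds where that same text appears again.
`re.fullmatch` requires the pattern to consume the entire string.
Here there's no way to consume every character, so the call returns None.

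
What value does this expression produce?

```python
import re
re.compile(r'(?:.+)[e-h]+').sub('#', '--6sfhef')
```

Pattern: one or more of any character (non-capturing group); then one or more of a character in [e-h].
`sub` substitutes '#' at each match site.

'#'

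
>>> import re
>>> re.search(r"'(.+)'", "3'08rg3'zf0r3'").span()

Unlike `match`, `search` isn't anchored — it looks for the pattern anywhere in the string.
The match spans [1:14] → "'08rg3'zf0r3'".
Captured: group 1 = "08rg3'zf0r3".

(1, 14)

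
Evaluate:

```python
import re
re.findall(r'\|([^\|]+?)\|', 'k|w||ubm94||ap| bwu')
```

['w', 'ubm94', 'ap']

Scanning left to right: at [1:4] match '|w|', group 1 = 'w'; at [4:11] match '|ubm94|', group 1 = 'ubm94'; at [11:15] match '|ap|', group 1 = 'ap'.
With a single group, `findall` returns only what that group captured — 3 items.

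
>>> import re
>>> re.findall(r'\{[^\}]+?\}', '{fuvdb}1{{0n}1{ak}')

['{fuvdb}', '{{0n}', '{ak}']

Walking the string: at [0:7] → '{fuvdb}'; at [8:13] → '{{0n}'; at [14:18] → '{ak}'.
With no groups in the pattern, `findall` gives back each whole match — 3 here.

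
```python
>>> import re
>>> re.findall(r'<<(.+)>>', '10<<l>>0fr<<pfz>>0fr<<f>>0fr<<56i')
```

['l>>0fr<<pfz>>0fr<<f']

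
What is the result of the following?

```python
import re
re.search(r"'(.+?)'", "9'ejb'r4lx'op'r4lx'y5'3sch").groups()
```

The match spans [1:6] → "'ejb'".
Captured: group 1 = 'ejb'.

('ejb',)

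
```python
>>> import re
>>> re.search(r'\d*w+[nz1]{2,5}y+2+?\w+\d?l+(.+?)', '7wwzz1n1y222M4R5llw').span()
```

The match spans [0:19] → '7wwzz1n1y222M4R5llw'.

(0, 19)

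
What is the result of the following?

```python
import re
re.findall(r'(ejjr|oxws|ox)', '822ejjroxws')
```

['ejjr', 'oxws']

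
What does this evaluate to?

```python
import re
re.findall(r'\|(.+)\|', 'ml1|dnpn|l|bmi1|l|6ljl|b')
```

Because there's exactly one group, `findall` drops the full match and keeps group 1 from the one hit.

['dnpn|l|bmi1|l|6ljl']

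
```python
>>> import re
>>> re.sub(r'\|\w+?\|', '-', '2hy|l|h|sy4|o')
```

Every occurrence is swapped for '-'.

'2hy-h-o'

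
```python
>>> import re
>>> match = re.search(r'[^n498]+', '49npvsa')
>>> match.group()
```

'pvsa'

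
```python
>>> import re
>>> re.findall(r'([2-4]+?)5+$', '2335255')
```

The pattern matches one or more of a character in [2-4] (lazy) (captured); then one or more of a literal '5'; then anchored at the end.
With a single group, `findall` returns only what that group captured — 1 item.

['2']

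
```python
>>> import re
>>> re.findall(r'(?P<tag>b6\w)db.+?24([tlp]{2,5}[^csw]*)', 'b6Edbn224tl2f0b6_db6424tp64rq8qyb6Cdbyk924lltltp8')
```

2 groups means the one result is a tuple of 2 captured strings — 1 here.

[('b6E', 'tl2f0b6_db6424tp64rq8qyb6Cdbyk924lltltp8')]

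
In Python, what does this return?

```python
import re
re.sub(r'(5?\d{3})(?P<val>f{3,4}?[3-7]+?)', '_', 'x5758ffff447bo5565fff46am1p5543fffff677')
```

'x_47bo_6am1p5543fffff677'

Pattern: optionally the literal '5', then exactly 3 of a digit (captured); then 3 to 4 of the literal 'f' (lazy), then one or more of a character in [3-7] (lazy) (captured as 'val').
Matches: at [1:10] → '5758ffff4'; at [14:22] → '5565fff4'.
`sub` substitutes '_' at each match site.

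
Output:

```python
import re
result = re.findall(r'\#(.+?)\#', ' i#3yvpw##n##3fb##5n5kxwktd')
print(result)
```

Walking the string: at [2:9] match '#3yvpw#', group 1 = '3yvpw'; at [9:12] match '#n#', group 1 = 'n'; at [12:17] match '#3fb#', group 1 = '3fb'.
`findall` collects group 1 from each match (3 total).

['3yvpw', 'n', '3fb']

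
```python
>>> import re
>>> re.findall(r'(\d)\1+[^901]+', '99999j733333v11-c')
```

After group 1 captures some text, `\1` only succeeds where that same text appears again.
Scanning left to right: at [0:13] match '99999j733333v', group 1 = '9'; at [13:17] match '11-c', group 1 = '1'.
`findall` collects group 1 from each match (2 total).

['9', '1']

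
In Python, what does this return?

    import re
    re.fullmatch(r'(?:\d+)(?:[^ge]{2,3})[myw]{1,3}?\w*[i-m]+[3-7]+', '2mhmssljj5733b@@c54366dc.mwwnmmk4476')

None

`re.fullmatch` requires the pattern to consume the entire string.
Here the string isn't matched end-to-end, so the call returns None.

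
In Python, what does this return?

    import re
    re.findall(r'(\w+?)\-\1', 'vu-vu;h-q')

`\1` is not a pattern — it's the concrete string captured by group 1, re-applied verbatim.
Scanning left to right: at [0:5] match 'vu-vu', group 1 = 'vu'.
One capturing group, so `findall` returns just the captured substring from the one match — 1 in all.

['vu']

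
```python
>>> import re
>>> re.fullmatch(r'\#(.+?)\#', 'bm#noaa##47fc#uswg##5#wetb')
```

`fullmatch` succeeds only if the pattern covers the string from start to end.
Here the pattern can't cover the whole string, so the call returns None.

None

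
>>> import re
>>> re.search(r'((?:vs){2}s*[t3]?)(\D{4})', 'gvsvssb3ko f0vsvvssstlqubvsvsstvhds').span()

(25, 35)

Pattern: the literal 'vs' repeated 2 times, then zero or more of a literal 's', then optionally one of [t3] (captured); then exactly 4 of a non-digit (captured).
`search` walks the string left to right and returns the first match it finds.
The match spans [25:35] → 'vsvsstvhds'.
Captured: group 1 = 'vsvsst', group 2 = 'vhds'.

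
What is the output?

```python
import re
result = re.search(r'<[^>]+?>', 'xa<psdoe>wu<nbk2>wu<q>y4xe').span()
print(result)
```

(2, 9)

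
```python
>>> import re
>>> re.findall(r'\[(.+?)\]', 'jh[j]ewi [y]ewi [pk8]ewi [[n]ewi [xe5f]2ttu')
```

['j', 'y', 'pk8', '[n', 'xe5f']

Because there's exactly one group, `findall` drops the full match and keeps group 1 from each hit.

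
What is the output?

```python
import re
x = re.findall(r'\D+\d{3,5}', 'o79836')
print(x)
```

['o79836']

This matches one or more of a non-digit; then 3 to 5 of a digit.
Scanning left to right: at [0:6] → 'o79836'.
With no groups in the pattern, `findall` gives back each whole match — 1 here.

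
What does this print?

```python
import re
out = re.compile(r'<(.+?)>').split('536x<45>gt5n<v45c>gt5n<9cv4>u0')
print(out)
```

A `+?`/`*?`/`{m,n}?` starts at its minimum and grows only as far as needed for what follows to match.
Matches to split on: at [4:8] → '<45>'; at [12:18] → '<v45c>'; at [22:28] → '<9cv4>'.
`re.split` interleaves the captured-group text with the surrounding fragments.

['536x', '45', 'gt5n', 'v45c', 'gt5n', '9cv4', 'u0']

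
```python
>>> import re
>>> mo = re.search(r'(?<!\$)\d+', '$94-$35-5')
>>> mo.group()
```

'4'

A negative assertion filters positions out without eating any characters.
`search` walks the string left to right and returns the first match it finds.
The match spans [2:3] → '4'.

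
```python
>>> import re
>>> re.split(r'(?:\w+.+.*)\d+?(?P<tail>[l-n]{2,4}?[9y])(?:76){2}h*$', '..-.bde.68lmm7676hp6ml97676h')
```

['..-.', 'ml9', '']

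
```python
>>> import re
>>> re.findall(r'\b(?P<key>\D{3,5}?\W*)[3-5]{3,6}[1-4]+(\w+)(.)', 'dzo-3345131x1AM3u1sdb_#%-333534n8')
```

Pattern: a word boundary (`\b`, zero-width); then 3 to 5 of a non-digit (lazy), then zero or more of a non-word character (captured as 'key'); then 3 to 6 of a character in [3-5], then one or more of a character in [1-4]; then one or more of a word character (captured); then any character (captured).
Matches: at [0:23] match 'dzo-3345131x1AM3u1sdb_#', groups = ('dzo-', 'x1AM3u1sdb_', '#').
`findall` packs the 3 group values into a tuple for every match.

[('dzo-', 'x1AM3u1sdb_', '#')]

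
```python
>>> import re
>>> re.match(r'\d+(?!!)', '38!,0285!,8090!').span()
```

`re.match` only tries the pattern at the start of the string.
The match spans [0:1] → '3'.

(0, 1)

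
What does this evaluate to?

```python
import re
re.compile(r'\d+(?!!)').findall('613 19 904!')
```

['613', '19', '90']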